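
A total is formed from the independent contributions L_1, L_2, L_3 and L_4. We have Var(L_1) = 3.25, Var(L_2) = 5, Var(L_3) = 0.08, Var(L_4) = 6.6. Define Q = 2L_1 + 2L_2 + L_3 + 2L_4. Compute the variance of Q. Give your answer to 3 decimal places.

By independence, Var(Q) = (2)²Var(L_1) + (2)²Var(L_2) + (1)²Var(L_3) + (2)²Var(L_4)
= (2)²·3.25 + (2)²·5 + (1)²·0.08 + (2)²·6.6 = 59.48

59.480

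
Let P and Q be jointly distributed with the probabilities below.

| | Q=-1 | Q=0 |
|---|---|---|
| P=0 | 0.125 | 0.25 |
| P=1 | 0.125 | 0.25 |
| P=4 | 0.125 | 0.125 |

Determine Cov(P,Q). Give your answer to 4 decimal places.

-0.1094

E[P] = 1.375,  E[Q] = -0.375
E[PQ] = -0.625
Cov(P,Q) = E[PQ] − E[P]E[Q] = -0.625 − (1.375)(-0.375) = -0.109375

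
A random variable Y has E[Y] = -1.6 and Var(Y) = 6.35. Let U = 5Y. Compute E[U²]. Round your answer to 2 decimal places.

222.75

E[5Y] = 5·-1.6 = -8
Var(5Y) = (5)²·6.35 = 158.75
E[U²] = Var(U) + (E[U])² = 158.75 + (-8)² = 222.75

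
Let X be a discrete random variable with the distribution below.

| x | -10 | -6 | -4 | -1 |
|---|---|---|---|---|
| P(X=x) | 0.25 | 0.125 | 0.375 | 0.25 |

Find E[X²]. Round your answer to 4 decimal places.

35.7500

E[X²] = (-10)²(0.25) + (-6)²(0.125) + (-4)²(0.375) + (-1)²(0.25) = 35.75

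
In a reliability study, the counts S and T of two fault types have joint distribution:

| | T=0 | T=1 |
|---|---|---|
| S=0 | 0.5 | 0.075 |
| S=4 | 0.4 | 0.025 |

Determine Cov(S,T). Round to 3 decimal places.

E[S] = 1.7,  E[T] = 0.1
E[ST] = 0.1
Cov(S,T) = E[ST] − E[S]E[T] = 0.1 − (1.7)(0.1) = -0.07

-0.070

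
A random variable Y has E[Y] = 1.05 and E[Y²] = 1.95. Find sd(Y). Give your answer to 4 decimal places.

0.9206

var(Y) = 1.95 − (1.05)² = 0.8475
sd(Y) = √0.8475 ≈ 0.9206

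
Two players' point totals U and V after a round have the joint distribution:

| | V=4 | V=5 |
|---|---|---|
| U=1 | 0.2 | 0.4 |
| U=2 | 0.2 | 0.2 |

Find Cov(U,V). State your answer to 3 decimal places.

-0.040

E[U] = 1.4,  E[V] = 4.6
E[UV] = 6.4
Cov(U,V) = E[UV] − E[U]E[V] = 6.4 − (1.4)(4.6) = -0.04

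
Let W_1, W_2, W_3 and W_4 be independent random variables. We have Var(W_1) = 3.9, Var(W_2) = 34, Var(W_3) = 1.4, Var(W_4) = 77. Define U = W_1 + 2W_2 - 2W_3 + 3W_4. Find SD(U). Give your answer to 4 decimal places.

28.9569

By independence, Var(U) = (1)²Var(W_1) + (2)²Var(W_2) + (-2)²Var(W_3) + (3)²Var(W_4)
= (1)²·3.9 + (2)²·34 + (-2)²·1.4 + (3)²·77 = 838.5
SD(U) = √838.5 ≈ 28.9569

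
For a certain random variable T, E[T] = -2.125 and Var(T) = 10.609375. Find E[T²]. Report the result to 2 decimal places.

E[T²] = Var(T) + (E[T])² = 10.609375 + (-2.125)² = 15.125

15.13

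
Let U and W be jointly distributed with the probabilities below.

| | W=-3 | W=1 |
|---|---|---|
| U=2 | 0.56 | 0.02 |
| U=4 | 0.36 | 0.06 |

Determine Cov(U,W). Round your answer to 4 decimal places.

E[U] = 2.84,  E[W] = -2.68
E[UW] = -7.4
Cov(U,W) = E[UW] − E[U]E[W] = -7.4 − (2.84)(-2.68) = 0.2112

0.2112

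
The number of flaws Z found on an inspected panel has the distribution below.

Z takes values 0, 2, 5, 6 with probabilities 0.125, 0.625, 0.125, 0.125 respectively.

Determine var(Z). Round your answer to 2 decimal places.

3.23

E[Z] = (0)(0.125) + (2)(0.625) + (5)(0.125) + (6)(0.125) = 2.625
E[Z²] = (0)²(0.125) + (2)²(0.625) + (5)²(0.125) + (6)²(0.125) = 10.125
var(Z) = E[Z²] − (E[Z])² = 10.125 − (2.625)² = 3.234375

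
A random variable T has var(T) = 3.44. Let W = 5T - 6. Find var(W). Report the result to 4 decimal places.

var(5T - 6) = (5)²·var(T) = 25·3.44 = 86

86.0000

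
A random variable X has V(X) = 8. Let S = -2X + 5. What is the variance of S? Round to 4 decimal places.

32.0000

V(-2X + 5) = (-2)²·V(X) = 4·8 = 32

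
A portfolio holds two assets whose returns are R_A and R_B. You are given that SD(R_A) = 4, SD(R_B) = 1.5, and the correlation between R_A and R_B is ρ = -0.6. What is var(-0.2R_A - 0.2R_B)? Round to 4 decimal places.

var(R_A) = (4)² = 16;  var(R_B) = (1.5)² = 2.25
Cov(R_A,R_B) = ρ·SD(R_A)·SD(R_B) = -0.6·4·1.5 = -3.6
var(-0.2R_A - 0.2R_B) = (-0.2)²·var(R_A) + (-0.2)²·var(R_B) + 2·(-0.2)·(-0.2)·Cov(R_A,R_B)
= 0.04·16 + 0.04·2.25 + 0.08·-3.6 = 0.442

0.4420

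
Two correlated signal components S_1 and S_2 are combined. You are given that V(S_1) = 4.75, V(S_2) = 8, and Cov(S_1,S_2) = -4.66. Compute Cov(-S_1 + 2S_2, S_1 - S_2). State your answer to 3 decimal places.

-34.730

Cov(-S_1 + 2S_2, S_1 - S_2) = (-1)(1)V(S_1) + (2)(-1)V(S_2) + [(-1)(-1) + (2)(1)]Cov(S_1,S_2)
= -1·4.75 + -2·8 + 3·-4.66 = -34.73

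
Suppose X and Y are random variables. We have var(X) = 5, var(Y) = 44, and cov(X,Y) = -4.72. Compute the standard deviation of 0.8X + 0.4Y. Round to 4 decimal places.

2.6869

var(0.8X + 0.4Y) = (0.8)²·var(X) + (0.4)²·var(Y) + 2·(0.8)·(0.4)·cov(X,Y)
= 0.64·5 + 0.16·44 + 0.64·-4.72 = 7.2192
σ(0.8X + 0.4Y) = √7.2192 ≈ 2.6869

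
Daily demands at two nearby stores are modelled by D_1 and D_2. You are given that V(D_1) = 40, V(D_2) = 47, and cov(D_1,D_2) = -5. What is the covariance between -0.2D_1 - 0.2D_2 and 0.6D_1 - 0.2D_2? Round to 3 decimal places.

cov(-0.2D_1 - 0.2D_2, 0.6D_1 - 0.2D_2) = (-0.2)(0.6)V(D_1) + (-0.2)(-0.2)V(D_2) + [(-0.2)(-0.2) + (-0.2)(0.6)]cov(D_1,D_2)
= -0.12·40 + 0.04·47 + -0.08·-5 = -2.52

-2.520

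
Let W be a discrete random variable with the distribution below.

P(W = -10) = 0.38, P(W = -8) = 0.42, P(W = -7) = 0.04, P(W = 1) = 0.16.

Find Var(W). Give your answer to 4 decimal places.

E[W] = (-10)(0.38) + (-8)(0.42) + (-7)(0.04) + (1)(0.16) = -7.28
E[W²] = (-10)²(0.38) + (-8)²(0.42) + (-7)²(0.04) + (1)²(0.16) = 67
Var(W) = E[W²] − (E[W])² = 67 − (-7.28)² = 14.0016

14.0016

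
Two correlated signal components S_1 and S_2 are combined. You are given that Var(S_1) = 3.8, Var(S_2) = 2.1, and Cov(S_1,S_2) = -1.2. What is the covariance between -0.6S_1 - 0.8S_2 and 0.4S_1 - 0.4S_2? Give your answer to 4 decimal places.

Cov(-0.6S_1 - 0.8S_2, 0.4S_1 - 0.4S_2) = (-0.6)(0.4)Var(S_1) + (-0.8)(-0.4)Var(S_2) + [(-0.6)(-0.4) + (-0.8)(0.4)]Cov(S_1,S_2)
= -0.24·3.8 + 0.32·2.1 + -0.08·-1.2 = -0.144

-0.1440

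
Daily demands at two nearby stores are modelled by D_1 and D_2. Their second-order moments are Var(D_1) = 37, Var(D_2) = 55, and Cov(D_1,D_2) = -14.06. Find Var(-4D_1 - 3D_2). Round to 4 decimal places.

Var(-4D_1 - 3D_2) = (-4)²·Var(D_1) + (-3)²·Var(D_2) + 2·(-4)·(-3)·Cov(D_1,D_2)
= 16·37 + 9·55 + 24·-14.06 = 749.56

749.5600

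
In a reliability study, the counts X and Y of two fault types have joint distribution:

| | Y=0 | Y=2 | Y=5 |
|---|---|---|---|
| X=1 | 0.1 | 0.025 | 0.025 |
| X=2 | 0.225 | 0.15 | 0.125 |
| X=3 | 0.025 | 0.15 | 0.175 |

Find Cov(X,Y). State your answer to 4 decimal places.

E[X] = 2.2,  E[Y] = 2.275
E[XY] = 5.55
Cov(X,Y) = E[XY] − E[X]E[Y] = 5.55 − (2.2)(2.275) = 0.545

0.5450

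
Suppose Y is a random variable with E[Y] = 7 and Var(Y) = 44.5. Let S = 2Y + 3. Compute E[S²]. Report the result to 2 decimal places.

467.00

E[2Y + 3] = 2·7 + 3 = 17
Var(2Y + 3) = (2)²·44.5 = 178
E[S²] = Var(S) + (E[S])² = 178 + (17)² = 467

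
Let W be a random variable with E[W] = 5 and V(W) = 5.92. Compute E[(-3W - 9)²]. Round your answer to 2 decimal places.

E[-3W - 9] = -3·5 − 9 = -24
V(-3W - 9) = (-3)²·5.92 = 53.28
E[(-3W - 9)²] = V((-3W - 9)) + (E[(-3W - 9)])² = 53.28 + (-24)² = 629.28

629.28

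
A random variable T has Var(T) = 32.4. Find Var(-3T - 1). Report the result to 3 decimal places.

291.600

Var(-3T - 1) = (-3)²·Var(T) = 9·32.4 = 291.6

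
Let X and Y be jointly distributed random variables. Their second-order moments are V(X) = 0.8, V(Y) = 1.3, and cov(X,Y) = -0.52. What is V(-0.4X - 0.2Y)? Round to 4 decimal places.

0.0968

V(-0.4X - 0.2Y) = (-0.4)²·V(X) + (-0.2)²·V(Y) + 2·(-0.4)·(-0.2)·cov(X,Y)
= 0.16·0.8 + 0.04·1.3 + 0.16·-0.52 = 0.0968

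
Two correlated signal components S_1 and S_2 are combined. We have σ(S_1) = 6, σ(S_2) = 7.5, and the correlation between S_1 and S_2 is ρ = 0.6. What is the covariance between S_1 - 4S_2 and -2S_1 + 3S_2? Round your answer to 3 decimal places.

Var(S_1) = (6)² = 36;  Var(S_2) = (7.5)² = 56.25
cov(S_1,S_2) = ρ·σ(S_1)·σ(S_2) = 0.6·6·7.5 = 27
cov(S_1 - 4S_2, -2S_1 + 3S_2) = (1)(-2)Var(S_1) + (-4)(3)Var(S_2) + [(1)(3) + (-4)(-2)]cov(S_1,S_2)
= -2·36 + -12·56.25 + 11·27 = -450

-450.000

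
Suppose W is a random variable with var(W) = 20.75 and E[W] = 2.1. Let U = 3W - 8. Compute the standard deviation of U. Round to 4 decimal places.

13.6657

var(3W - 8) = (3)²·20.75 = 186.75
SD(U) = √186.75 ≈ 13.6657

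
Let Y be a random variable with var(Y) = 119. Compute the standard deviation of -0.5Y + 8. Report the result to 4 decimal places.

5.4544

var(-0.5Y + 8) = (-0.5)²·119 = 29.75
SD(-0.5Y + 8) = √29.75 ≈ 5.4544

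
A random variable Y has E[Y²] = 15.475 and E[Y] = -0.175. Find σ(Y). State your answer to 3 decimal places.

var(Y) = 15.475 − (-0.175)² = 15.444375
σ(Y) = √15.444375 ≈ 3.930

3.930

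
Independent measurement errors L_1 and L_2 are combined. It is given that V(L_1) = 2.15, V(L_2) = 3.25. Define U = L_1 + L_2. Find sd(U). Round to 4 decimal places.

2.3238

By independence, V(U) = (1)²V(L_1) + (1)²V(L_2)
= (1)²·2.15 + (1)²·3.25 = 5.4
sd(U) = √5.4 ≈ 2.3238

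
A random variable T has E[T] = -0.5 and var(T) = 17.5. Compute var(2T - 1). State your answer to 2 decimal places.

70.00

var(2T - 1) = (2)²·var(T) = 4·17.5 = 70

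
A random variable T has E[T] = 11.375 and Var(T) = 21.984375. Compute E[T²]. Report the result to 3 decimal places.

151.375

E[T²] = Var(T) + (E[T])² = 21.984375 + (11.375)² = 151.375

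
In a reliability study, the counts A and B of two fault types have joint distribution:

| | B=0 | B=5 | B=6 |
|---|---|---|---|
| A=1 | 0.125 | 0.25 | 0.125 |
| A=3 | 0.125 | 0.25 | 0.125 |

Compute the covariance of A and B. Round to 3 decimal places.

0.000

E[A] = 2,  E[B] = 4
E[AB] = 8
Cov(A,B) = E[AB] − E[A]E[B] = 8 − (2)(4) = 0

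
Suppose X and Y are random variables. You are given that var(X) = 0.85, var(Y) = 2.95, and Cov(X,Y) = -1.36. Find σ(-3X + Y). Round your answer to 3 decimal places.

var(-3X + Y) = (-3)²·var(X) + (1)²·var(Y) + 2·(-3)·(1)·Cov(X,Y)
= 9·0.85 + 1·2.95 + -6·-1.36 = 18.76
σ(-3X + Y) = √18.76 ≈ 4.331

4.331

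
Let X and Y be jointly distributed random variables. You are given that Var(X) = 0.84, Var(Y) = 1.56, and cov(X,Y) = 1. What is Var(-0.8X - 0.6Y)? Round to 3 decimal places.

Var(-0.8X - 0.6Y) = (-0.8)²·Var(X) + (-0.6)²·Var(Y) + 2·(-0.8)·(-0.6)·cov(X,Y)
= 0.64·0.84 + 0.36·1.56 + 0.96·1 = 2.0592

2.059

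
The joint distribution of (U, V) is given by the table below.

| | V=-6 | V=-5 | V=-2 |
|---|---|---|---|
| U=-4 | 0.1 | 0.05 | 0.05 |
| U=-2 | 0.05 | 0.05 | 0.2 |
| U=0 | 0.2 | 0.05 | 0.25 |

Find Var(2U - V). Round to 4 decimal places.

E[U] = -1.4,  E[V] = -3.85,  E[UV] = 5.7
Var(U) = 4.4 − (-1.4)² = 2.44;  Var(V) = 18.35 − (-3.85)² = 3.5275
cov(U,V) = 5.7 − (-1.4)(-3.85) = 0.31
Var(2U - V) = (2)²·2.44 + (-1)²·3.5275 + 2·(2)·(-1)·0.31 = 12.0475

12.0475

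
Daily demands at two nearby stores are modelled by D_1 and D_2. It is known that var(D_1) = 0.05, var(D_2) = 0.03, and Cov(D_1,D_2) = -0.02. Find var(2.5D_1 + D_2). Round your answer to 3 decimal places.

var(2.5D_1 + D_2) = (2.5)²·var(D_1) + (1)²·var(D_2) + 2·(2.5)·(1)·Cov(D_1,D_2)
= 6.25·0.05 + 1·0.03 + 5·-0.02 = 0.2425

0.243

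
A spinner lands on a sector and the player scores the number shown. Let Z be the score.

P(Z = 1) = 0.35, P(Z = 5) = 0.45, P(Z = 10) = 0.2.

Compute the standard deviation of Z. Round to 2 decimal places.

E[Z] = (1)(0.35) + (5)(0.45) + (10)(0.2) = 4.6
E[Z²] = (1)²(0.35) + (5)²(0.45) + (10)²(0.2) = 31.6
Var(Z) = E[Z²] − (E[Z])² = 31.6 − (4.6)² = 10.44
sd(Z) = √10.44 ≈ 3.23

3.23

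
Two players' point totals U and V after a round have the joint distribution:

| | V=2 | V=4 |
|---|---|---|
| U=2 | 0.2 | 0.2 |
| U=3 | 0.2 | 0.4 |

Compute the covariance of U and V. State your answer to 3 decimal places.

E[U] = 2.6,  E[V] = 3.2
E[UV] = 8.4
Cov(U,V) = E[UV] − E[U]E[V] = 8.4 − (2.6)(3.2) = 0.08

0.080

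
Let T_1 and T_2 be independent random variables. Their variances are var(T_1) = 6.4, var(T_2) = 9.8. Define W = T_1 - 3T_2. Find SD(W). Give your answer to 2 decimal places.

9.73

By independence, var(W) = (1)²var(T_1) + (-3)²var(T_2)
= (1)²·6.4 + (-3)²·9.8 = 94.6
SD(W) = √94.6 ≈ 9.73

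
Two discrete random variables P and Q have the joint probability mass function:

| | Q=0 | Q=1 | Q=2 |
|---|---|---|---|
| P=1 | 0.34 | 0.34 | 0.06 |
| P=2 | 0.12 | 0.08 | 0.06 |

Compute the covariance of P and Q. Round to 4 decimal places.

0.0284

E[P] = 1.26,  E[Q] = 0.66
E[PQ] = 0.86
cov(P,Q) = E[PQ] − E[P]E[Q] = 0.86 − (1.26)(0.66) = 0.0284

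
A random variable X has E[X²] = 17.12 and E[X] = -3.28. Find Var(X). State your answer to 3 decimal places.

6.362

Var(X) = 17.12 − (-3.28)² = 6.3616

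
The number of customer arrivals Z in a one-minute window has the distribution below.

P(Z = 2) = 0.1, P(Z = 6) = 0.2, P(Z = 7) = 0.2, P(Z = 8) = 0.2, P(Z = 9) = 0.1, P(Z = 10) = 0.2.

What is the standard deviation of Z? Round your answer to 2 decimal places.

2.24

E[Z] = (2)(0.1) + (6)(0.2) + (7)(0.2) + (8)(0.2) + (9)(0.1) + (10)(0.2) = 7.3
E[Z²] = (2)²(0.1) + (6)²(0.2) + (7)²(0.2) + (8)²(0.2) + (9)²(0.1) + (10)²(0.2) = 58.3
var(Z) = E[Z²] − (E[Z])² = 58.3 − (7.3)² = 5.01
SD(Z) = √5.01 ≈ 2.24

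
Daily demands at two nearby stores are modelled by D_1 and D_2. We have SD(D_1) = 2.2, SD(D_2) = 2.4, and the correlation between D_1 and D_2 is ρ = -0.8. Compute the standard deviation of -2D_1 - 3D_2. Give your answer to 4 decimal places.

var(D_1) = (2.2)² = 4.84;  var(D_2) = (2.4)² = 5.76
Cov(D_1,D_2) = ρ·SD(D_1)·SD(D_2) = -0.8·2.2·2.4 = -4.224
var(-2D_1 - 3D_2) = (-2)²·var(D_1) + (-3)²·var(D_2) + 2·(-2)·(-3)·Cov(D_1,D_2)
= 4·4.84 + 9·5.76 + 12·-4.224 = 20.512
SD(-2D_1 - 3D_2) = √20.512 ≈ 4.5290

4.5290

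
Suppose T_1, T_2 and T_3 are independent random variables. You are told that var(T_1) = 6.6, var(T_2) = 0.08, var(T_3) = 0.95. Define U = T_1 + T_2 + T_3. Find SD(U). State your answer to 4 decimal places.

2.7622

By independence, var(U) = (1)²var(T_1) + (1)²var(T_2) + (1)²var(T_3)
= (1)²·6.6 + (1)²·0.08 + (1)²·0.95 = 7.63
SD(U) = √7.63 ≈ 2.7622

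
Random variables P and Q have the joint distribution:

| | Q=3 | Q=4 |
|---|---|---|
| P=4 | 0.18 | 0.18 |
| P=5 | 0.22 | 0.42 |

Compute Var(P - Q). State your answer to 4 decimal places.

0.3984

E[P] = 4.64,  E[Q] = 3.6,  E[PQ] = 16.74
Var(P) = 21.76 − (4.64)² = 0.2304;  Var(Q) = 13.2 − (3.6)² = 0.24
cov(P,Q) = 16.74 − (4.64)(3.6) = 0.036
Var(P - Q) = (1)²·0.2304 + (-1)²·0.24 + 2·(1)·(-1)·0.036 = 0.3984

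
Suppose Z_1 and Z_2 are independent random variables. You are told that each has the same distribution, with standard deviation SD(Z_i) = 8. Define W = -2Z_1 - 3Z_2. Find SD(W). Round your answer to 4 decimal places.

28.8444

V(Z_i) = (8)² = 64
By independence, V(W) = (-2)²V(Z_1) + (-3)²V(Z_2)
= (-2)²·64 + (-3)²·64 = 832
SD(W) = √832 ≈ 28.8444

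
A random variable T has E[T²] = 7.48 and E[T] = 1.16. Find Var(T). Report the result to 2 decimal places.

6.13

Var(T) = 7.48 − (1.16)² = 6.1344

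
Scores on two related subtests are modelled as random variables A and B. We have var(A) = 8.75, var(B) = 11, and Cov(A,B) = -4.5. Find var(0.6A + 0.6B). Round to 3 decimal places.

var(0.6A + 0.6B) = (0.6)²·var(A) + (0.6)²·var(B) + 2·(0.6)·(0.6)·Cov(A,B)
= 0.36·8.75 + 0.36·11 + 0.72·-4.5 = 3.87

3.870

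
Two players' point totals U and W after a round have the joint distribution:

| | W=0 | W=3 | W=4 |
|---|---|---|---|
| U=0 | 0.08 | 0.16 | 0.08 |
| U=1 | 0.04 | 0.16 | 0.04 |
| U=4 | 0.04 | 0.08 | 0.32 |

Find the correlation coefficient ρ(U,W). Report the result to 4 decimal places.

0.3223

E[U] = 2,  E[W] = 2.96
E[UW] = 6.72
cov(U,W) = E[UW] − E[U]E[W] = 6.72 − (2)(2.96) = 0.8
Var(U) = 3.28,  Var(W) = 1.8784
ρ = 0.8 / √(3.28·1.8784) ≈ 0.3223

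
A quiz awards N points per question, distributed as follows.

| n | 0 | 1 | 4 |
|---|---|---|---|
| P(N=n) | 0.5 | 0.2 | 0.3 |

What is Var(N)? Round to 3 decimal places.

3.040

E[N] = (0)(0.5) + (1)(0.2) + (4)(0.3) = 1.4
E[N²] = (0)²(0.5) + (1)²(0.2) + (4)²(0.3) = 5
Var(N) = E[N²] − (E[N])² = 5 − (1.4)² = 3.04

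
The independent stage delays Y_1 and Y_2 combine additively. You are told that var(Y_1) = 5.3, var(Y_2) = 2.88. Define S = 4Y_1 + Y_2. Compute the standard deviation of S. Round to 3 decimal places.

9.364

By independence, var(S) = (4)²var(Y_1) + (1)²var(Y_2)
= (4)²·5.3 + (1)²·2.88 = 87.68
sd(S) = √87.68 ≈ 9.364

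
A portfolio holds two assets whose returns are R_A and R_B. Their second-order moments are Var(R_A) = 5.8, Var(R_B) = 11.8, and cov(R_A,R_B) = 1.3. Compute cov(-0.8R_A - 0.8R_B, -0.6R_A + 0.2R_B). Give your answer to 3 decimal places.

cov(-0.8R_A - 0.8R_B, -0.6R_A + 0.2R_B) = (-0.8)(-0.6)Var(R_A) + (-0.8)(0.2)Var(R_B) + [(-0.8)(0.2) + (-0.8)(-0.6)]cov(R_A,R_B)
= 0.48·5.8 + -0.16·11.8 + 0.32·1.3 = 1.312

1.312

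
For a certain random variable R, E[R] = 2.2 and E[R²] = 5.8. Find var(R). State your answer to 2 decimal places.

var(R) = 5.8 − (2.2)² = 0.96

0.96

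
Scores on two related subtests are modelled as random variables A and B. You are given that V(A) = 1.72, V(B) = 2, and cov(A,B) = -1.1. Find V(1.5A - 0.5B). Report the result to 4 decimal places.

V(1.5A - 0.5B) = (1.5)²·V(A) + (-0.5)²·V(B) + 2·(1.5)·(-0.5)·cov(A,B)
= 2.25·1.72 + 0.25·2 + -1.5·-1.1 = 6.02

6.0200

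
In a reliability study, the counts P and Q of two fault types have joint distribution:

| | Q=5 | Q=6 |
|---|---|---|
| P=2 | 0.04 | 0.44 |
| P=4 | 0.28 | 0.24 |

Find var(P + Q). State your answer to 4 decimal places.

E[P] = 3.04,  E[Q] = 5.68,  E[PQ] = 17.04
var(P) = 10.24 − (3.04)² = 0.9984;  var(Q) = 32.48 − (5.68)² = 0.2176
Cov(P,Q) = 17.04 − (3.04)(5.68) = -0.2272
var(P + Q) = (1)²·0.9984 + (1)²·0.2176 + 2·(1)·(1)·-0.2272 = 0.7616

0.7616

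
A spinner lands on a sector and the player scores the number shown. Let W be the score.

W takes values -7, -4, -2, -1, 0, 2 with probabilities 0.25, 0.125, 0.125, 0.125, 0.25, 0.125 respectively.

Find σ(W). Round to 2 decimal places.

E[W] = (-7)(0.25) + (-4)(0.125) + (-2)(0.125) + (-1)(0.125) + (0)(0.25) + (2)(0.125) = -2.375
E[W²] = (-7)²(0.25) + (-4)²(0.125) + (-2)²(0.125) + (-1)²(0.125) + (0)²(0.25) + (2)²(0.125) = 15.375
Var(W) = E[W²] − (E[W])² = 15.375 − (-2.375)² = 9.734375
σ(W) = √9.734375 ≈ 3.12

3.12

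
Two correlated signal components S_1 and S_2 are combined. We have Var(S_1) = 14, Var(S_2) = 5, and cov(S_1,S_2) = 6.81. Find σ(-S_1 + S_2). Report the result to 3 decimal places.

Var(-S_1 + S_2) = (-1)²·Var(S_1) + (1)²·Var(S_2) + 2·(-1)·(1)·cov(S_1,S_2)
= 1·14 + 1·5 + -2·6.81 = 5.38
σ(-S_1 + S_2) = √5.38 ≈ 2.319

2.319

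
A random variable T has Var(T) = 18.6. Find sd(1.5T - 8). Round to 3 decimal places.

6.469

Var(1.5T - 8) = (1.5)²·18.6 = 41.85
sd(1.5T - 8) = √41.85 ≈ 6.469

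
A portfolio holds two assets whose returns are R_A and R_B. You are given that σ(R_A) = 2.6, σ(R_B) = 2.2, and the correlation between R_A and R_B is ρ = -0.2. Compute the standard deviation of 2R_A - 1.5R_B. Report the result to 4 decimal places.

var(R_A) = (2.6)² = 6.76;  var(R_B) = (2.2)² = 4.84
Cov(R_A,R_B) = ρ·σ(R_A)·σ(R_B) = -0.2·2.6·2.2 = -1.144
var(2R_A - 1.5R_B) = (2)²·var(R_A) + (-1.5)²·var(R_B) + 2·(2)·(-1.5)·Cov(R_A,R_B)
= 4·6.76 + 2.25·4.84 + -6·-1.144 = 44.794
σ(2R_A - 1.5R_B) = √44.794 ≈ 6.6928

6.6928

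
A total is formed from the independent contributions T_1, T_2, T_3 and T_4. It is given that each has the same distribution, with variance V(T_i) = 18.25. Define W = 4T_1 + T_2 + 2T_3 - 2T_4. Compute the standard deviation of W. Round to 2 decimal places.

21.36

By independence, V(W) = (4)²V(T_1) + (1)²V(T_2) + (2)²V(T_3) + (-2)²V(T_4)
= (4)²·18.25 + (1)²·18.25 + (2)²·18.25 + (-2)²·18.25 = 456.25
sd(W) = √456.25 ≈ 21.36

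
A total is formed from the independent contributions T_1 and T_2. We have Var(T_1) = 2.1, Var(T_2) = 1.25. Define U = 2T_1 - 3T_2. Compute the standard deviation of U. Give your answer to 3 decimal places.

By independence, Var(U) = (2)²Var(T_1) + (-3)²Var(T_2)
= (2)²·2.1 + (-3)²·1.25 = 19.65
SD(U) = √19.65 ≈ 4.433

4.433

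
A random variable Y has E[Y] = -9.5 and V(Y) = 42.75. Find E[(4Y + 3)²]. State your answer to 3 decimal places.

E[4Y + 3] = 4·-9.5 + 3 = -35
V(4Y + 3) = (4)²·42.75 = 684
E[(4Y + 3)²] = V((4Y + 3)) + (E[(4Y + 3)])² = 684 + (-35)² = 1909

1909.000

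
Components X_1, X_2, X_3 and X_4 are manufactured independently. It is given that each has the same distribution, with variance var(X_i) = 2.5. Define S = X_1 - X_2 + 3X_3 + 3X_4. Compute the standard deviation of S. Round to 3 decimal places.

By independence, var(S) = (1)²var(X_1) + (-1)²var(X_2) + (3)²var(X_3) + (3)²var(X_4)
= (1)²·2.5 + (-1)²·2.5 + (3)²·2.5 + (3)²·2.5 = 50
sd(S) = √50 ≈ 7.071

7.071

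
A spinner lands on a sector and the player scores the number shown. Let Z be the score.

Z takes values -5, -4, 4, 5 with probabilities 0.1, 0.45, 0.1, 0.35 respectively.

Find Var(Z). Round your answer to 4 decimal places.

20.0275

E[Z] = (-5)(0.1) + (-4)(0.45) + (4)(0.1) + (5)(0.35) = -0.15
E[Z²] = (-5)²(0.1) + (-4)²(0.45) + (4)²(0.1) + (5)²(0.35) = 20.05
Var(Z) = E[Z²] − (E[Z])² = 20.05 − (-0.15)² = 20.0275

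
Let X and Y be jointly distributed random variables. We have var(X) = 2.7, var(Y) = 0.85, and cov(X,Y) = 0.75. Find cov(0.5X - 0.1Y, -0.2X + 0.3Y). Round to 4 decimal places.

-0.1680

cov(0.5X - 0.1Y, -0.2X + 0.3Y) = (0.5)(-0.2)var(X) + (-0.1)(0.3)var(Y) + [(0.5)(0.3) + (-0.1)(-0.2)]cov(X,Y)
= -0.1·2.7 + -0.03·0.85 + 0.17·0.75 = -0.168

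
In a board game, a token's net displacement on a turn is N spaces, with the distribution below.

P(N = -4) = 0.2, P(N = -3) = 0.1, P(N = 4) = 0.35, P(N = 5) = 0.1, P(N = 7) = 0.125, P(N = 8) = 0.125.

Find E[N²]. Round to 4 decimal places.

E[N²] = (-4)²(0.2) + (-3)²(0.1) + (4)²(0.35) + (5)²(0.1) + (7)²(0.125) + (8)²(0.125) = 26.325

26.3250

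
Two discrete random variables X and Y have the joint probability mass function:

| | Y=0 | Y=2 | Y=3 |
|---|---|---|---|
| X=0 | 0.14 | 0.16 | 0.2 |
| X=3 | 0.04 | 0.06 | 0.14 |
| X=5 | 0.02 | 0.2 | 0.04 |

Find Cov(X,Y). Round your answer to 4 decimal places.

0.2204

E[X] = 2.02,  E[Y] = 1.98
E[XY] = 4.22
Cov(X,Y) = E[XY] − E[X]E[Y] = 4.22 − (2.02)(1.98) = 0.2204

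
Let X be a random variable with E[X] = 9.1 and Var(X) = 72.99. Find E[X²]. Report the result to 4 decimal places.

155.8000

E[X²] = Var(X) + (E[X])² = 72.99 + (9.1)² = 155.8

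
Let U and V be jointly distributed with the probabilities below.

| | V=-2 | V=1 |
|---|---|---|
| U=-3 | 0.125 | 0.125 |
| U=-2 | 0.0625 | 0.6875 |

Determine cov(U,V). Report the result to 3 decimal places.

0.234

E[U] = -2.25,  E[V] = 0.4375
E[UV] = -0.75
cov(U,V) = E[UV] − E[U]E[V] = -0.75 − (-2.25)(0.4375) = 0.234375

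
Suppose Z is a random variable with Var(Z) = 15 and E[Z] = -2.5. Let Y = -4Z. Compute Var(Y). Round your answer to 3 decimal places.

Var(-4Z) = (-4)²·Var(Z) = 16·15 = 240

240.000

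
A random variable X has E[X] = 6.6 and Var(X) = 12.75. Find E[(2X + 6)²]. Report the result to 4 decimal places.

419.6400

E[2X + 6] = 2·6.6 + 6 = 19.2
Var(2X + 6) = (2)²·12.75 = 51
E[(2X + 6)²] = Var((2X + 6)) + (E[(2X + 6)])² = 51 + (19.2)² = 419.64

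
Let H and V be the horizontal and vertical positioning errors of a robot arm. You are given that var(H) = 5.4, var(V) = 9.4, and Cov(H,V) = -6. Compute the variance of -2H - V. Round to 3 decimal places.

var(-2H - V) = (-2)²·var(H) + (-1)²·var(V) + 2·(-2)·(-1)·Cov(H,V)
= 4·5.4 + 1·9.4 + 4·-6 = 7

7.000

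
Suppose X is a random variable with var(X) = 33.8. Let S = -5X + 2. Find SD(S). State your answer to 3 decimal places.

var(-5X + 2) = (-5)²·33.8 = 845
SD(S) = √845 ≈ 29.069

29.069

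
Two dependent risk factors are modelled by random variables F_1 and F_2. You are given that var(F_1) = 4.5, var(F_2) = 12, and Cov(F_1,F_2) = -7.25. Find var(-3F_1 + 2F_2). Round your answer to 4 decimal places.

175.5000

var(-3F_1 + 2F_2) = (-3)²·var(F_1) + (2)²·var(F_2) + 2·(-3)·(2)·Cov(F_1,F_2)
= 9·4.5 + 4·12 + -12·-7.25 = 175.5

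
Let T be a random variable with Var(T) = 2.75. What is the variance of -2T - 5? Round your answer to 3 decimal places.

Var(-2T - 5) = (-2)²·Var(T) = 4·2.75 = 11

11.000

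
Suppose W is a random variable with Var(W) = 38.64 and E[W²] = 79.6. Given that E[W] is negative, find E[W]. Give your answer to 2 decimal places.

(E[W])² = E[W²] − Var(W) = 79.6 − 38.64 = 40.96
E[W] = −√40.96 = -6.4

-6.40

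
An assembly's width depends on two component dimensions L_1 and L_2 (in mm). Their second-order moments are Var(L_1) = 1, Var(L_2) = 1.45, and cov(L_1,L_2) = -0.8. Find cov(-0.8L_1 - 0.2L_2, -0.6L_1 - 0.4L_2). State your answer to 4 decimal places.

0.2440

cov(-0.8L_1 - 0.2L_2, -0.6L_1 - 0.4L_2) = (-0.8)(-0.6)Var(L_1) + (-0.2)(-0.4)Var(L_2) + [(-0.8)(-0.4) + (-0.2)(-0.6)]cov(L_1,L_2)
= 0.48·1 + 0.08·1.45 + 0.44·-0.8 = 0.244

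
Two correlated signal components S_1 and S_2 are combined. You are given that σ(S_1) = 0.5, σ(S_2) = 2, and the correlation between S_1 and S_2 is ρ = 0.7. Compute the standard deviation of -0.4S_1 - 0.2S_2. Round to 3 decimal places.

0.559

V(S_1) = (0.5)² = 0.25;  V(S_2) = (2)² = 4
Cov(S_1,S_2) = ρ·σ(S_1)·σ(S_2) = 0.7·0.5·2 = 0.7
V(-0.4S_1 - 0.2S_2) = (-0.4)²·V(S_1) + (-0.2)²·V(S_2) + 2·(-0.4)·(-0.2)·Cov(S_1,S_2)
= 0.16·0.25 + 0.04·4 + 0.16·0.7 = 0.312
σ(-0.4S_1 - 0.2S_2) = √0.312 ≈ 0.559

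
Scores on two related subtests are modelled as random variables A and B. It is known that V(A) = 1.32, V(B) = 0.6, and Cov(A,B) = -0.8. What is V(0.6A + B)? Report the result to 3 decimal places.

0.115

V(0.6A + B) = (0.6)²·V(A) + (1)²·V(B) + 2·(0.6)·(1)·Cov(A,B)
= 0.36·1.32 + 1·0.6 + 1.2·-0.8 = 0.1152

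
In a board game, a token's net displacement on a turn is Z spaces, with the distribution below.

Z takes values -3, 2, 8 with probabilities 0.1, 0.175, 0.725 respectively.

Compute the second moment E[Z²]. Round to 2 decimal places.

E[Z²] = (-3)²(0.1) + (2)²(0.175) + (8)²(0.725) = 48

48.00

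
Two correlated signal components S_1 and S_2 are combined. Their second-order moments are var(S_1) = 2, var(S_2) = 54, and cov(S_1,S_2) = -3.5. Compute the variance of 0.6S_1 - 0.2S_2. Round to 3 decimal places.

3.720

var(0.6S_1 - 0.2S_2) = (0.6)²·var(S_1) + (-0.2)²·var(S_2) + 2·(0.6)·(-0.2)·cov(S_1,S_2)
= 0.36·2 + 0.04·54 + -0.24·-3.5 = 3.72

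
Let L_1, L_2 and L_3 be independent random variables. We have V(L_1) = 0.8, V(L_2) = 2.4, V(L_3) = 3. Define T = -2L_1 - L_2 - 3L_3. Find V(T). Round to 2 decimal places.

32.60

By independence, V(T) = (-2)²V(L_1) + (-1)²V(L_2) + (-3)²V(L_3)
= (-2)²·0.8 + (-1)²·2.4 + (-3)²·3 = 32.6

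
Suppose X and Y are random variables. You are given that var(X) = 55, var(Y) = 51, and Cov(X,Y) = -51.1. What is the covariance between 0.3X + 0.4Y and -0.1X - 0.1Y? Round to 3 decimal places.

-0.113

Cov(0.3X + 0.4Y, -0.1X - 0.1Y) = (0.3)(-0.1)var(X) + (0.4)(-0.1)var(Y) + [(0.3)(-0.1) + (0.4)(-0.1)]Cov(X,Y)
= -0.03·55 + -0.04·51 + -0.07·-51.1 = -0.113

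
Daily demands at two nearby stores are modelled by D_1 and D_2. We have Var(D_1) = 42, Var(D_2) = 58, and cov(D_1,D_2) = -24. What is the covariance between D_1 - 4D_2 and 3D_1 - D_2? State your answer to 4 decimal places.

cov(D_1 - 4D_2, 3D_1 - D_2) = (1)(3)Var(D_1) + (-4)(-1)Var(D_2) + [(1)(-1) + (-4)(3)]cov(D_1,D_2)
= 3·42 + 4·58 + -13·-24 = 670

670.0000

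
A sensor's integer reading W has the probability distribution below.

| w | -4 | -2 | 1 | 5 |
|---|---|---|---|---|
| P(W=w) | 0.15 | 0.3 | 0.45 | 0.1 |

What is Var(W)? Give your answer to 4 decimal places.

6.4875

E[W] = (-4)(0.15) + (-2)(0.3) + (1)(0.45) + (5)(0.1) = -0.25
E[W²] = (-4)²(0.15) + (-2)²(0.3) + (1)²(0.45) + (5)²(0.1) = 6.55
Var(W) = E[W²] − (E[W])² = 6.55 − (-0.25)² = 6.4875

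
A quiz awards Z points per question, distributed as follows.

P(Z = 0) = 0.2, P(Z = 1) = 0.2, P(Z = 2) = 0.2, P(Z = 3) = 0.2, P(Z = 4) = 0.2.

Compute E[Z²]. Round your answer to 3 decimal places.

6.000

E[Z²] = (0)²(0.2) + (1)²(0.2) + (2)²(0.2) + (3)²(0.2) + (4)²(0.2) = 6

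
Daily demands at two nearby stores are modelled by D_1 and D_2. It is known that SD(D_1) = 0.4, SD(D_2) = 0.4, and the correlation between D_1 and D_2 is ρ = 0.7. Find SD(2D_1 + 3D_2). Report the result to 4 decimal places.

Var(D_1) = (0.4)² = 0.16;  Var(D_2) = (0.4)² = 0.16
cov(D_1,D_2) = ρ·SD(D_1)·SD(D_2) = 0.7·0.4·0.4 = 0.112
Var(2D_1 + 3D_2) = (2)²·Var(D_1) + (3)²·Var(D_2) + 2·(2)·(3)·cov(D_1,D_2)
= 4·0.16 + 9·0.16 + 12·0.112 = 3.424
SD(2D_1 + 3D_2) = √3.424 ≈ 1.8504

1.8504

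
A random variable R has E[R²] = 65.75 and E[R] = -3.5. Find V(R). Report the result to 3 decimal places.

53.500

V(R) = 65.75 − (-3.5)² = 53.5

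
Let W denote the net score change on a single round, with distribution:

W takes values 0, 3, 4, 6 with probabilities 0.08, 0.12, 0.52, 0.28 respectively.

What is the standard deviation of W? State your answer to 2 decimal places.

E[W] = (0)(0.08) + (3)(0.12) + (4)(0.52) + (6)(0.28) = 4.12
E[W²] = (0)²(0.08) + (3)²(0.12) + (4)²(0.52) + (6)²(0.28) = 19.48
V(W) = E[W²] − (E[W])² = 19.48 − (4.12)² = 2.5056
σ(W) = √2.5056 ≈ 1.58

1.58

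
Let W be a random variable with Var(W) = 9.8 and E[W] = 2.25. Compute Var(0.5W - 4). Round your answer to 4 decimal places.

Var(0.5W - 4) = (0.5)²·Var(W) = 0.25·9.8 = 2.45

2.4500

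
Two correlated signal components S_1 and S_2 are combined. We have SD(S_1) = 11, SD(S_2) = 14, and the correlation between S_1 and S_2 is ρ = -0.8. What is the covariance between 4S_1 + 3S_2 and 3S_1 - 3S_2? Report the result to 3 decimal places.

57.600

var(S_1) = (11)² = 121;  var(S_2) = (14)² = 196
cov(S_1,S_2) = ρ·SD(S_1)·SD(S_2) = -0.8·11·14 = -123.2
cov(4S_1 + 3S_2, 3S_1 - 3S_2) = (4)(3)var(S_1) + (3)(-3)var(S_2) + [(4)(-3) + (3)(3)]cov(S_1,S_2)
= 12·121 + -9·196 + -3·-123.2 = 57.6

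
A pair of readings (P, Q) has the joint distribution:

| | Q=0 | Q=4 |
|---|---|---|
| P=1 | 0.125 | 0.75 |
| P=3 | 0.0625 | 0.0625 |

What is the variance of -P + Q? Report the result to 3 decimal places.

3.500

E[P] = 1.25,  E[Q] = 3.25,  E[PQ] = 3.75
Var(P) = 2 − (1.25)² = 0.4375;  Var(Q) = 13 − (3.25)² = 2.4375
Cov(P,Q) = 3.75 − (1.25)(3.25) = -0.3125
Var(-P + Q) = (-1)²·0.4375 + (1)²·2.4375 + 2·(-1)·(1)·-0.3125 = 3.5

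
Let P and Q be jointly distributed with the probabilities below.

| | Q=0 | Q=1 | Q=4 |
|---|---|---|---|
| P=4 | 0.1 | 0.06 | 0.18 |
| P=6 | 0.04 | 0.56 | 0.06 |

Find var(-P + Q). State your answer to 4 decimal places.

3.8324

E[P] = 5.32,  E[Q] = 1.58,  E[PQ] = 7.92
var(P) = 29.2 − (5.32)² = 0.8976;  var(Q) = 4.46 − (1.58)² = 1.9636
cov(P,Q) = 7.92 − (5.32)(1.58) = -0.4856
var(-P + Q) = (-1)²·0.8976 + (1)²·1.9636 + 2·(-1)·(1)·-0.4856 = 3.8324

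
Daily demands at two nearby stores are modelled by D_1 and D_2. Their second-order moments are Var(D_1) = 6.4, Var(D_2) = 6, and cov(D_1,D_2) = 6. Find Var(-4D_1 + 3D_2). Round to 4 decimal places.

12.4000

Var(-4D_1 + 3D_2) = (-4)²·Var(D_1) + (3)²·Var(D_2) + 2·(-4)·(3)·cov(D_1,D_2)
= 16·6.4 + 9·6 + -24·6 = 12.4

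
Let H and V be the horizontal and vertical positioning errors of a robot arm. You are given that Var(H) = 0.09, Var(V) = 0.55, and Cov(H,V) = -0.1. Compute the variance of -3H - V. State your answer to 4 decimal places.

0.7600

Var(-3H - V) = (-3)²·Var(H) + (-1)²·Var(V) + 2·(-3)·(-1)·Cov(H,V)
= 9·0.09 + 1·0.55 + 6·-0.1 = 0.76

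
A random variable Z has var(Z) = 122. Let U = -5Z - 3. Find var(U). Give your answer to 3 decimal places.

var(-5Z - 3) = (-5)²·var(Z) = 25·122 = 3050

3050.000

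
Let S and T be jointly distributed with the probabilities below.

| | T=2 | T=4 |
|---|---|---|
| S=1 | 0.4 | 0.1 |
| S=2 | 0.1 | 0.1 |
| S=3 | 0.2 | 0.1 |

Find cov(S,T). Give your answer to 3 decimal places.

E[S] = 1.8,  E[T] = 2.6
E[ST] = 4.8
cov(S,T) = E[ST] − E[S]E[T] = 4.8 − (1.8)(2.6) = 0.12

0.120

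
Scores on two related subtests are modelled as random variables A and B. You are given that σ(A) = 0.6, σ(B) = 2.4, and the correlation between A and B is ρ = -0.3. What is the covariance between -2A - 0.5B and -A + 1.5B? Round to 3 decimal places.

V(A) = (0.6)² = 0.36;  V(B) = (2.4)² = 5.76
cov(A,B) = ρ·σ(A)·σ(B) = -0.3·0.6·2.4 = -0.432
cov(-2A - 0.5B, -A + 1.5B) = (-2)(-1)V(A) + (-0.5)(1.5)V(B) + [(-2)(1.5) + (-0.5)(-1)]cov(A,B)
= 2·0.36 + -0.75·5.76 + -2.5·-0.432 = -2.52

-2.520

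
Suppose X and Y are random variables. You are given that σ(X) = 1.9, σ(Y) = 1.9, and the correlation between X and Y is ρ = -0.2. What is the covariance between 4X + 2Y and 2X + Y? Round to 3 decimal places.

30.324

V(X) = (1.9)² = 3.61;  V(Y) = (1.9)² = 3.61
Cov(X,Y) = ρ·σ(X)·σ(Y) = -0.2·1.9·1.9 = -0.722
Cov(4X + 2Y, 2X + Y) = (4)(2)V(X) + (2)(1)V(Y) + [(4)(1) + (2)(2)]Cov(X,Y)
= 8·3.61 + 2·3.61 + 8·-0.722 = 30.324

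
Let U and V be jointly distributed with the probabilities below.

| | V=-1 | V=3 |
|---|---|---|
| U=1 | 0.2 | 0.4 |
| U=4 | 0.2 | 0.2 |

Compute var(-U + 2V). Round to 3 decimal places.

19.440

E[U] = 2.2,  E[V] = 1.4,  E[UV] = 2.6
var(U) = 7 − (2.2)² = 2.16;  var(V) = 5.8 − (1.4)² = 3.84
Cov(U,V) = 2.6 − (2.2)(1.4) = -0.48
var(-U + 2V) = (-1)²·2.16 + (2)²·3.84 + 2·(-1)·(2)·-0.48 = 19.44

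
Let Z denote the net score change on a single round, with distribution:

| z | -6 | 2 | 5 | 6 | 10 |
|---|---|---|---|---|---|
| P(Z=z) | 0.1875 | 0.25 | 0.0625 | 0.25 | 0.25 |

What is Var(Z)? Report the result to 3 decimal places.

29.715

E[Z] = (-6)(0.1875) + (2)(0.25) + (5)(0.0625) + (6)(0.25) + (10)(0.25) = 3.6875
E[Z²] = (-6)²(0.1875) + (2)²(0.25) + (5)²(0.0625) + (6)²(0.25) + (10)²(0.25) = 43.3125
Var(Z) = E[Z²] − (E[Z])² = 43.3125 − (3.6875)² = 29.71484375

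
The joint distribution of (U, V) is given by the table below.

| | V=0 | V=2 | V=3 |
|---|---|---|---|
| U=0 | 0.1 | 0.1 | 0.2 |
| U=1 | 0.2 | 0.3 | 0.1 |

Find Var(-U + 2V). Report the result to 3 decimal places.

E[U] = 0.6,  E[V] = 1.7,  E[UV] = 0.9
Var(U) = 0.6 − (0.6)² = 0.24;  Var(V) = 4.3 − (1.7)² = 1.41
Cov(U,V) = 0.9 − (0.6)(1.7) = -0.12
Var(-U + 2V) = (-1)²·0.24 + (2)²·1.41 + 2·(-1)·(2)·-0.12 = 6.36

6.360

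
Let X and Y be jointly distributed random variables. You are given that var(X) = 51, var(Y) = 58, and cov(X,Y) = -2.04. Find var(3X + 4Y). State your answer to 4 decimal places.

var(3X + 4Y) = (3)²·var(X) + (4)²·var(Y) + 2·(3)·(4)·cov(X,Y)
= 9·51 + 16·58 + 24·-2.04 = 1338.04

1338.0400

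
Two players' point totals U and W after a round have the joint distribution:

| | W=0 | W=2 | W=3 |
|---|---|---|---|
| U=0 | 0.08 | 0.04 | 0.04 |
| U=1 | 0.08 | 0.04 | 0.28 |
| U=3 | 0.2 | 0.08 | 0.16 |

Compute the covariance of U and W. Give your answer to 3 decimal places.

E[U] = 1.72,  E[W] = 1.76
E[UW] = 2.84
cov(U,W) = E[UW] − E[U]E[W] = 2.84 − (1.72)(1.76) = -0.1872

-0.187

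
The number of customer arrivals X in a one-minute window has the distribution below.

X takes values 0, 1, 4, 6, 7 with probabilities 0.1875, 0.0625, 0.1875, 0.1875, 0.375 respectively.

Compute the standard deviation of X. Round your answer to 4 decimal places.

2.7150

E[X] = (0)(0.1875) + (1)(0.0625) + (4)(0.1875) + (6)(0.1875) + (7)(0.375) = 4.5625
E[X²] = (0)²(0.1875) + (1)²(0.0625) + (4)²(0.1875) + (6)²(0.1875) + (7)²(0.375) = 28.1875
Var(X) = E[X²] − (E[X])² = 28.1875 − (4.5625)² = 7.37109375
σ(X) = √7.37109375 ≈ 2.7150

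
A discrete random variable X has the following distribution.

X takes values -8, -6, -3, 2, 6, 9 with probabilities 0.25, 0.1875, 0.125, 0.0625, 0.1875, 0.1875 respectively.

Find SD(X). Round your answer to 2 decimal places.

6.76

E[X] = (-8)(0.25) + (-6)(0.1875) + (-3)(0.125) + (2)(0.0625) + (6)(0.1875) + (9)(0.1875) = -0.5625
E[X²] = (-8)²(0.25) + (-6)²(0.1875) + (-3)²(0.125) + (2)²(0.0625) + (6)²(0.1875) + (9)²(0.1875) = 46.0625
V(X) = E[X²] − (E[X])² = 46.0625 − (-0.5625)² = 45.74609375
SD(X) = √45.74609375 ≈ 6.76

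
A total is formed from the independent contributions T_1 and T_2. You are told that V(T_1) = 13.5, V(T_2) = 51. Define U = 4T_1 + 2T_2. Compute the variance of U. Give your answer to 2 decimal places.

By independence, V(U) = (4)²V(T_1) + (2)²V(T_2)
= (4)²·13.5 + (2)²·51 = 420

420.00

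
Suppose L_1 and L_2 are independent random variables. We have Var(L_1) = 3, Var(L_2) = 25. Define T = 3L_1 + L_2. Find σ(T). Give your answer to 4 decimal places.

7.2111

By independence, Var(T) = (3)²Var(L_1) + (1)²Var(L_2)
= (3)²·3 + (1)²·25 = 52
σ(T) = √52 ≈ 7.2111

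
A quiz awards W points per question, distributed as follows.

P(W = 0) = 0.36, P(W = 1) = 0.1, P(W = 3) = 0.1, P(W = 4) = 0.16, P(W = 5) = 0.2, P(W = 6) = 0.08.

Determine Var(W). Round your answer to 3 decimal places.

5.090

E[W] = (0)(0.36) + (1)(0.1) + (3)(0.1) + (4)(0.16) + (5)(0.2) + (6)(0.08) = 2.52
E[W²] = (0)²(0.36) + (1)²(0.1) + (3)²(0.1) + (4)²(0.16) + (5)²(0.2) + (6)²(0.08) = 11.44
Var(W) = E[W²] − (E[W])² = 11.44 − (2.52)² = 5.0896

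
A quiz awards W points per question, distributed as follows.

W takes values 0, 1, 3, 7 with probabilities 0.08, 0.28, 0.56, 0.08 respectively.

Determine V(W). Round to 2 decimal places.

2.89

E[W] = (0)(0.08) + (1)(0.28) + (3)(0.56) + (7)(0.08) = 2.52
E[W²] = (0)²(0.08) + (1)²(0.28) + (3)²(0.56) + (7)²(0.08) = 9.24
V(W) = E[W²] − (E[W])² = 9.24 − (2.52)² = 2.8896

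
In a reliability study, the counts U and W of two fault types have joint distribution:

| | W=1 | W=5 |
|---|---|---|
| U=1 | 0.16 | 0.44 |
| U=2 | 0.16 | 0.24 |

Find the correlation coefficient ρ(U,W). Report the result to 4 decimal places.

E[U] = 1.4,  E[W] = 3.72
E[UW] = 5.08
Cov(U,W) = E[UW] − E[U]E[W] = 5.08 − (1.4)(3.72) = -0.128
Var(U) = 0.24,  Var(W) = 3.4816
ρ = -0.128 / √(0.24·3.4816) ≈ -0.1400

-0.1400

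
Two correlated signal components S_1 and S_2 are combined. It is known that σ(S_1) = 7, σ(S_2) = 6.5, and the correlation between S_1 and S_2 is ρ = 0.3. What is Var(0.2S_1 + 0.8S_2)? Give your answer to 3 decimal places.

33.368

Var(S_1) = (7)² = 49;  Var(S_2) = (6.5)² = 42.25
Cov(S_1,S_2) = ρ·σ(S_1)·σ(S_2) = 0.3·7·6.5 = 13.65
Var(0.2S_1 + 0.8S_2) = (0.2)²·Var(S_1) + (0.8)²·Var(S_2) + 2·(0.2)·(0.8)·Cov(S_1,S_2)
= 0.04·49 + 0.64·42.25 + 0.32·13.65 = 33.368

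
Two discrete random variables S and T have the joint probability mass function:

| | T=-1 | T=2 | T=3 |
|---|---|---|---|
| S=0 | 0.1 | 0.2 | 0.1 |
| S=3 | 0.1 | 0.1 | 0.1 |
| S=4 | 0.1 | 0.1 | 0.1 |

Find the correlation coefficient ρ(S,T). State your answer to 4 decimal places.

E[S] = 2.1,  E[T] = 1.4
E[ST] = 2.8
Cov(S,T) = E[ST] − E[S]E[T] = 2.8 − (2.1)(1.4) = -0.14
Var(S) = 3.09,  Var(T) = 2.64
ρ = -0.14 / √(3.09·2.64) ≈ -0.0490

-0.0490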